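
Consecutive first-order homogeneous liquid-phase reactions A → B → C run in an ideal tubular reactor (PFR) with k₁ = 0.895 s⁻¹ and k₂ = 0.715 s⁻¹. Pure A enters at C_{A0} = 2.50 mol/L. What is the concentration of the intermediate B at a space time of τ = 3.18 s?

Solving the coupled first-order balances gives C_B(τ) = [k₁/(k₂−k₁)]·C_{A0}·(e^(−k₁τ) − e^(−k₂τ)).
e^(−k₁τ) = e^(−0.895×3.18) = e^(−2.846) = 0.05807; e^(−k₂τ) = e^(−2.274) = 0.1029.
C_B = 0.895×2.50/(0.715−0.895) × (0.05807−0.1029) = (-12.43)×(-0.04486) = 0.5576 mol/L.

0.558 mol/L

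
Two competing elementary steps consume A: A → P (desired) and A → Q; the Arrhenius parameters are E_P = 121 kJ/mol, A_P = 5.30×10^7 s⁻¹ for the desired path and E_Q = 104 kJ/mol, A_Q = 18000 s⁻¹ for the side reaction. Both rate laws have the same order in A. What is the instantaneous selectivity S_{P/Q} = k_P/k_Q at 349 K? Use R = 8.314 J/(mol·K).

k_P/k_Q = (A_P/A_Q)·exp[−(E_P−E_Q)/(RT)] = (A_P/A_Q)·exp[(E_Q−E_P)/(RT)].
(E_Q−E_P)/(RT) = (104−121)×10³/(8.314×349) = -17000/2902 = -5.859.
k_P/k_Q = (5.30×10^7/18000)·exp(-5.859) = 2944 × 0.002854 = 8.40.

8.40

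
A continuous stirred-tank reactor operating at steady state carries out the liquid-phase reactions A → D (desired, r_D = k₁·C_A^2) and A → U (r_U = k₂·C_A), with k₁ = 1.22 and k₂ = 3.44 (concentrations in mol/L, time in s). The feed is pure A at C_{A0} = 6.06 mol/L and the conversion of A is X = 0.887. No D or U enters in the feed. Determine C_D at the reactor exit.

Exit C_A = C_{A0}(1−X) = 6.06×0.113 = 0.6848 mol/L.
In a CSTR the entire volume is at exit conditions, so r_D = 1.22×0.6848^2 = 0.5721 and r_U = 3.44×0.6848 = 2.356.
Fraction of consumed A going to D: r_D/(r_D+r_U) = 0.1954.
C_D = 0.1954·C_{A0}·X = 0.1954×6.06×0.887 = 1.05 mol/L.

1.05 mol/L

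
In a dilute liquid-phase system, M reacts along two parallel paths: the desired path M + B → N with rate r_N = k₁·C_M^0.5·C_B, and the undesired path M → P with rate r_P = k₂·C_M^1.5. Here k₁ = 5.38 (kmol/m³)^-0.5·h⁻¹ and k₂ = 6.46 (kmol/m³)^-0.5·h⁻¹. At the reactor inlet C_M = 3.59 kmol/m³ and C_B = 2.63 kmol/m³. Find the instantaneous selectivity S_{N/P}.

0.610

S_{N/P} = r_N/r_P = (k₁·C_M^0.5·C_B)/(k₂·C_M^1.5) = (k₁/k₂)·C_M⁻¹·C_B.
= (5.38×3.590^0.5×2.630) / (6.46×3.590^1.5) = 26.81/43.94 = 0.610.
The undesired path is higher order in M, so low C_M (CSTR or dilute feed) favours N.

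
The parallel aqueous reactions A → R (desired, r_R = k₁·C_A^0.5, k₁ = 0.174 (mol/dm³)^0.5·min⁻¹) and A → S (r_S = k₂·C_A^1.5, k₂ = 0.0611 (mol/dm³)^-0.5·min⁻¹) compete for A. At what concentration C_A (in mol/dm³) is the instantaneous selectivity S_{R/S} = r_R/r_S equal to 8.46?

0.337 mol/dm³

S_{R/S} = (k₁/k₂)·C_A⁻¹ ⇒ C_A = (S·k₂/k₁)^(-1).
= (8.46×0.0611/0.174)^(-1) = (2.971)^(-1) = 0.337 mol/dm³.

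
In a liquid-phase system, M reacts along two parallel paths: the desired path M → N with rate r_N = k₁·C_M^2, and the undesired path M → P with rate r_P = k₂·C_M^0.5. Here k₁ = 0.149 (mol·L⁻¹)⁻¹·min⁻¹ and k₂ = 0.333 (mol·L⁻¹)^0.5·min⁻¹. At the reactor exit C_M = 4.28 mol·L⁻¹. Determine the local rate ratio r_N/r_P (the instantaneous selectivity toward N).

S_{N/P} = r_N/r_P = (k₁·C_M^2)/(k₂·C_M^0.5) = (k₁/k₂)·C_M^1.5.
= (0.149×4.280^2) / (0.333×4.280^0.5) = 2.729/0.6889 = 3.96.
Since the desired path is higher order in M, keeping C_M high (PFR or concentrated feed) favours N.

3.96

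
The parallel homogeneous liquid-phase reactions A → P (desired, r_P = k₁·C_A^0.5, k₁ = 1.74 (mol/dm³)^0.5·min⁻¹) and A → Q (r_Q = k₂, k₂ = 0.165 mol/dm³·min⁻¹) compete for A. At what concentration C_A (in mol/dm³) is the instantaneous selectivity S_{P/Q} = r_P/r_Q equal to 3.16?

S_{P/Q} = (k₁/k₂)·C_A^0.5 ⇒ C_A = (S·k₂/k₁)^(2).
= (3.16×0.165/1.74)^(2) = (0.2997)^(2) = 0.0898 mol/dm³.

0.0898 mol/dm³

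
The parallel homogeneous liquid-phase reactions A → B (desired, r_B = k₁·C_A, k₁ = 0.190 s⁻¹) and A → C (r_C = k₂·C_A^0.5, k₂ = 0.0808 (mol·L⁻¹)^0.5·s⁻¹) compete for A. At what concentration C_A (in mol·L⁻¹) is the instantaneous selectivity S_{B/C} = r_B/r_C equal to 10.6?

S_{B/C} = (k₁/k₂)·C_A^0.5 ⇒ C_A = (S·k₂/k₁)^(2).
= (10.6×0.0808/0.190)^(2) = (4.508)^(2) = 20.3 mol·L⁻¹.

20.3 mol·L⁻¹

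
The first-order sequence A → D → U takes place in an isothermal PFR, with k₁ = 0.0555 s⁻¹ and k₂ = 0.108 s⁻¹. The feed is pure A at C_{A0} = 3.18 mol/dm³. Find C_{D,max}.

0.808 mol/dm³

Evaluating C_D at τ_opt = ln(k₂/k₁)/(k₂−k₁) gives C_{D,max}/C_{A0} = (k₁/k₂)^[k₂/(k₂−k₁)].
= (0.0555/0.108)^(0.108/(0.108−0.0555)) = (0.5139)^(2.057) = 0.2542.
C_{D,max} = 0.2542×3.18 = 0.808 mol/dm³.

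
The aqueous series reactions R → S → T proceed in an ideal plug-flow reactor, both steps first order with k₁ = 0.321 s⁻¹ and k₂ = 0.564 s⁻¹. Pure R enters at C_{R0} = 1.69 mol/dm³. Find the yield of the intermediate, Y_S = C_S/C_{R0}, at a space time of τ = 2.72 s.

0.267

The intermediate concentration in a first-order A→B→C sequence is C_S = k₁C_{R0}(e^(−k₁τ) − e^(−k₂τ))/(k₂−k₁).
e^(−k₁τ) = e^(−0.321×2.72) = e^(−0.8731) = 0.4176; e^(−k₂τ) = e^(−1.534) = 0.2157.
C_S = 0.321×1.69/(0.564−0.321) × (0.4176−0.2157) = 2.232×0.2020 = 0.4509 mol/dm³.
Y_S = C_S/C_{R0} = 0.4509/1.69 = 0.267.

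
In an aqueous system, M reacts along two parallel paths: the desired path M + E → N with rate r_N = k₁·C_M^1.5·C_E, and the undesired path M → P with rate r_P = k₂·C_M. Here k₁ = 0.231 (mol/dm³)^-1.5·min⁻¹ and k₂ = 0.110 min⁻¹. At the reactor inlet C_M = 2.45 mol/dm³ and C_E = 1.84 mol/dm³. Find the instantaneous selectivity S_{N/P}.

S_{N/P} = r_N/r_P = (k₁·C_M^1.5·C_E)/(k₂·C_M) = (k₁/k₂)·C_M^0.5·C_E.
= (0.231×2.450^1.5×1.840) / (0.110×2.450) = 1.630/0.2695 = 6.05.

6.05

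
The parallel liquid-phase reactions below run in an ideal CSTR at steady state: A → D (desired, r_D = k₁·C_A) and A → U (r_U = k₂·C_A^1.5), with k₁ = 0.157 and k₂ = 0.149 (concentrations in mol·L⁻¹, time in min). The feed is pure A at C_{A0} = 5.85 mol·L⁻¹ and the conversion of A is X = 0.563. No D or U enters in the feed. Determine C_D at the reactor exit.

1.31 mol·L⁻¹

Exit C_A = C_{A0}(1−X) = 5.85×0.437 = 2.556 mol·L⁻¹.
In a CSTR the entire volume is at exit conditions, so r_D = 0.157×2.556 = 0.4014 and r_U = 0.149×2.556^1.5 = 0.6090.
Fraction of consumed A going to D: r_D/(r_D+r_U) = 0.3972.
C_D = 0.3972·C_{A0}·X = 0.3972×5.85×0.563 = 1.31 mol·L⁻¹.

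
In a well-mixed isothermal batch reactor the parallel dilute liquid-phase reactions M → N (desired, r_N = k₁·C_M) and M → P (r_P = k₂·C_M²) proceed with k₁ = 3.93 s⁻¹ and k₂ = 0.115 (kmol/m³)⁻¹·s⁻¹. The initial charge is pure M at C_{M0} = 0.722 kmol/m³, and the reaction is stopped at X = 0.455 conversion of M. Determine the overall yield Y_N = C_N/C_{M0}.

C_M = C_{M0}(1−X) = 0.3935 kmol/m³.
Along a PFR/batch, dC_N/dC_M = −r_N/(r_N+r_P) = −k₁/(k₁+k₂·C_M).
Integrating from C_{M0} to C_M: C_N = (3.93/0.115)·ln[(3.93+0.115·0.722)/(3.93+0.115·0.393)] = 34.17·ln(4.013/3.975) = 0.3232 kmol/m³.
Y_N = C_N/C_{M0} = 0.3232/0.722 = 0.448.

0.448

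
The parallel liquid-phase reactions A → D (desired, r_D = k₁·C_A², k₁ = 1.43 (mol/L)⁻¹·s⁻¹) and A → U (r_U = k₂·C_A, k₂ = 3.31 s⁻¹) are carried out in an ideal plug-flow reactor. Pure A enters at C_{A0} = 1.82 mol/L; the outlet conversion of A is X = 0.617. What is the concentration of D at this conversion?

C_A = C_{A0}(1−X) = 0.6971 mol/L.
Along a PFR/batch, dC_U/dC_A = −r_U/(r_D+r_U) = −k₂/(k₂+k₁·C_A).
Integrating from C_{A0} to C_A: C_U = (3.31/1.43)·ln[(3.31+1.43·1.82)/(3.31+1.43·0.697)] = 2.315·ln(5.913/4.307) = 0.7335 mol/L.
Then C_D = (C_{A0}−C_A) − C_U = 1.123 − 0.7335 = 0.3894 mol/L.

0.389 mol/L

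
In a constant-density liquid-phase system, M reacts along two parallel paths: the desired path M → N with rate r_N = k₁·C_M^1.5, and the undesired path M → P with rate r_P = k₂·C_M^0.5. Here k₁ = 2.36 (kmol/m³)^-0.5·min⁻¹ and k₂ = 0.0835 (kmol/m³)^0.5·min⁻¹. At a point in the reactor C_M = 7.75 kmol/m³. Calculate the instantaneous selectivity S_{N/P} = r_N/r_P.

219

S_{N/P} = r_N/r_P = (k₁·C_M^1.5)/(k₂·C_M^0.5) = (k₁/k₂)·C_M.
= (2.36×7.750^1.5) / (0.0835×7.750^0.5) = 50.92/0.2325 = 219.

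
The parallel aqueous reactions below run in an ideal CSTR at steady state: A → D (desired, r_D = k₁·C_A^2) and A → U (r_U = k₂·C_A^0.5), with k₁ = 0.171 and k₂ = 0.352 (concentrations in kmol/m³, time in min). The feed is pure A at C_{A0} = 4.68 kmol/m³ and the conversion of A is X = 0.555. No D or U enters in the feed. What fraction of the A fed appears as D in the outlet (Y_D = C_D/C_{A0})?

0.329

Exit C_A = C_{A0}(1−X) = 4.68×0.445 = 2.083 kmol/m³.
In a CSTR the entire volume is at exit conditions, so r_D = 0.171×2.083^2 = 0.7417 and r_U = 0.352×2.083^0.5 = 0.5080.
Fraction of consumed A going to D: r_D/(r_D+r_U) = 0.5935.
C_D = 0.5935·C_{A0}·X = 0.5935×4.68×0.555 = 1.54 kmol/m³; Y_D = C_D/C_{A0} = 0.329.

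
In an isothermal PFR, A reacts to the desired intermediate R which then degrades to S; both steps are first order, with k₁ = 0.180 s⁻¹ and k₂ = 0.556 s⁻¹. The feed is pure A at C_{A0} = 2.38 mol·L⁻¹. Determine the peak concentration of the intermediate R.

0.449 mol·L⁻¹

Evaluating C_R at τ_opt = ln(k₂/k₁)/(k₂−k₁) gives C_{R,max}/C_{A0} = (k₁/k₂)^[k₂/(k₂−k₁)].
= (0.180/0.556)^(0.556/(0.556−0.180)) = (0.3237)^(1.479) = 0.1887.
C_{R,max} = 0.1887×2.38 = 0.449 mol·L⁻¹.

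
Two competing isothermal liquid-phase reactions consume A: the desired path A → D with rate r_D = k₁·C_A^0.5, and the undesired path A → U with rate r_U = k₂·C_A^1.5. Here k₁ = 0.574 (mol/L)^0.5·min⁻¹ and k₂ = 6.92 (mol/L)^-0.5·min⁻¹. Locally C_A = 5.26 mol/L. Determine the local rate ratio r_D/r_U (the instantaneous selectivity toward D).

S_{D/U} = r_D/r_U = (k₁·C_A^0.5)/(k₂·C_A^1.5) = (k₁/k₂)·C_A⁻¹.
= (0.574×5.260^0.5) / (6.92×5.260^1.5) = 1.316/83.48 = 0.0158.

0.0158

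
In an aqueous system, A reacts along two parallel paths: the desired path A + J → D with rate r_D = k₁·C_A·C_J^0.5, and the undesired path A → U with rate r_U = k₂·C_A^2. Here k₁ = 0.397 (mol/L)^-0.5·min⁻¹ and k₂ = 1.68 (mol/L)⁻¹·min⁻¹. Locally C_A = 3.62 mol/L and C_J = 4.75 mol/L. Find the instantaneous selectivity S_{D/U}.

S_{D/U} = r_D/r_U = (k₁·C_A·C_J^0.5)/(k₂·C_A^2) = (k₁/k₂)·C_A⁻¹·C_J^0.5.
= (0.397×3.620×4.750^0.5) / (1.68×3.620^2) = 3.132/22.02 = 0.142.

0.142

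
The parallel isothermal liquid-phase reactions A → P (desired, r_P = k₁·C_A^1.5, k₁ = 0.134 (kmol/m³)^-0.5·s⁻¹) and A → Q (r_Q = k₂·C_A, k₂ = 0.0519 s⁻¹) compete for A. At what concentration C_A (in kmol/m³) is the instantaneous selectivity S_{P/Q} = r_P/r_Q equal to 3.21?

1.55 kmol/m³

S_{P/Q} = (k₁/k₂)·C_A^0.5 ⇒ C_A = (S·k₂/k₁)^(2).
= (3.21×0.0519/0.134)^(2) = (1.243)^(2) = 1.55 kmol/m³.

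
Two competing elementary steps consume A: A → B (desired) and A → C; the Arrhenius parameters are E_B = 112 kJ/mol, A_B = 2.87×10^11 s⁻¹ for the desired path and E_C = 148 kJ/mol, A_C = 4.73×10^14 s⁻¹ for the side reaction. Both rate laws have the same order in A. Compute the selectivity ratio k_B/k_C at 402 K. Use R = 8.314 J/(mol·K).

28.9

k_B/k_C = (A_B/A_C)·exp[−(E_B−E_C)/(RT)] = (A_B/A_C)·exp[(E_C−E_B)/(RT)].
(E_C−E_B)/(RT) = (148−112)×10³/(8.314×402) = 36000/3342 = 10.77.
k_B/k_C = (2.87×10^11/4.73×10^14)·exp(10.77) = 6.068×10^-4 × 47632 = 28.9.
Since E_B < E_C, lowering the temperature improves selectivity toward B.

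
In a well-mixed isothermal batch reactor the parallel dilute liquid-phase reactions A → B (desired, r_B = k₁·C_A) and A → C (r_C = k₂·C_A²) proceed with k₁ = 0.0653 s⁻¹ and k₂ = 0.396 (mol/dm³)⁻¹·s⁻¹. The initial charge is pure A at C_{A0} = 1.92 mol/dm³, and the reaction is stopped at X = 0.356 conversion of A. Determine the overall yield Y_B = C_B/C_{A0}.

C_A = C_{A0}(1−X) = 1.236 mol/dm³.
Along a PFR/batch, dC_B/dC_A = −r_B/(r_B+r_C) = −k₁/(k₁+k₂·C_A).
Integrating from C_{A0} to C_A: C_B = (0.0653/0.396)·ln[(0.0653+0.396·1.92)/(0.0653+0.396·1.24)] = 0.1649·ln(0.8256/0.5549) = 0.06551 mol/dm³.
Y_B = C_B/C_{A0} = 0.06551/1.92 = 0.0341.

0.0341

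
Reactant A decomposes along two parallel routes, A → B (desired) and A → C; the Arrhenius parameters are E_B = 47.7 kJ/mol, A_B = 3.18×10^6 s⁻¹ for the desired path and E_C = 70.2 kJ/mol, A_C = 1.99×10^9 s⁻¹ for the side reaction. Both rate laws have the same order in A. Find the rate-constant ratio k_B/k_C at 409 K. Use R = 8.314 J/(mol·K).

With equal orders, S_{B/C} = k_B/k_C = (A_B/A_C)·exp[(E_C−E_B)/(RT)].
(E_C−E_B)/(RT) = (70.2−47.7)×10³/(8.314×409) = 22500/3400 = 6.617.
k_B/k_C = (3.18×10^6/1.99×10^9)·exp(6.617) = 0.001598 × 747.6 = 1.19.

1.19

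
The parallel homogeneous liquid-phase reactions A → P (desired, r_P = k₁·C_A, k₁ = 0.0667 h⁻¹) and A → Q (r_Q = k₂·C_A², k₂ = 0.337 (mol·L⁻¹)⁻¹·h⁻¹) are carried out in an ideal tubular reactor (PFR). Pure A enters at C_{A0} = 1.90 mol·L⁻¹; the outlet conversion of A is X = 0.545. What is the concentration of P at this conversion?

0.135 mol·L⁻¹

C_A = C_{A0}(1−X) = 0.8645 mol·L⁻¹.
Along a PFR/batch, dC_P/dC_A = −r_P/(r_P+r_Q) = −k₁/(k₁+k₂·C_A).
Integrating from C_{A0} to C_A: C_P = (0.0667/0.337)·ln[(0.0667+0.337·1.90)/(0.0667+0.337·0.864)] = 0.1979·ln(0.7070/0.3580) = 0.1347 mol·L⁻¹.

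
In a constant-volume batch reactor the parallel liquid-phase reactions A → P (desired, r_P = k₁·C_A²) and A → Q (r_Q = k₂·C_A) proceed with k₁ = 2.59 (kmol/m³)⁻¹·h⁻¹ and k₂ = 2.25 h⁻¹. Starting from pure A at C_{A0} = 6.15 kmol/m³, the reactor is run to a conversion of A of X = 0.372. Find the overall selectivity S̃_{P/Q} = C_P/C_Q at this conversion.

5.68

C_A = C_{A0}(1−X) = 3.862 kmol/m³.
Along a PFR/batch, dC_Q/dC_A = −r_Q/(r_P+r_Q) = −k₂/(k₂+k₁·C_A).
Integrating from C_{A0} to C_A: C_Q = (2.25/2.59)·ln[(2.25+2.59·6.15)/(2.25+2.59·3.86)] = 0.8687·ln(18.18/12.25) = 0.3427 kmol/m³.
Then C_P = (C_{A0}−C_A) − C_Q = 2.288 − 0.3427 = 1.945 kmol/m³.
S̃_{P/Q} = C_P/C_Q = 1.945/0.3427 = 5.68.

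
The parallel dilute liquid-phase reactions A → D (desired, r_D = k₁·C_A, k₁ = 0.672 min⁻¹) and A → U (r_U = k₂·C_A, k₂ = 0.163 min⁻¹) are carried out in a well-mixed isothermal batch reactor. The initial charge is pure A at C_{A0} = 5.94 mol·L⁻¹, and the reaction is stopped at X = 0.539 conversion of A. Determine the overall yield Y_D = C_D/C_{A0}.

C_A = C_{A0}(1−X) = 2.738 mol·L⁻¹.
Both paths are first order in A, so the instantaneous fraction to D is constant: dC_D/d(−C_A) = k₁/(k₁+k₂) = 0.8048.
C_D = 0.8048·(C_{A0}−C_A) = 0.8048×3.202 = 2.58 mol·L⁻¹.
Y_D = C_D/C_{A0} = 2.577/5.94 = 0.434.

0.434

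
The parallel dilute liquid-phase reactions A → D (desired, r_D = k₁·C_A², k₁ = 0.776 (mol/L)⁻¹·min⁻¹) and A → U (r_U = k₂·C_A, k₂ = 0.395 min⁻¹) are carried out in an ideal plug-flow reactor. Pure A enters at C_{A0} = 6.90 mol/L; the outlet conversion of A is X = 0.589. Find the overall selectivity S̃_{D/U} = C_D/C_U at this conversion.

C_A = C_{A0}(1−X) = 2.836 mol/L.
Along a PFR/batch, dC_U/dC_A = −r_U/(r_D+r_U) = −k₂/(k₂+k₁·C_A).
Integrating from C_{A0} to C_A: C_U = (0.395/0.776)·ln[(0.395+0.776·6.90)/(0.395+0.776·2.84)] = 0.5090·ln(5.749/2.596) = 0.4048 mol/L.
Then C_D = (C_{A0}−C_A) − C_U = 4.064 − 0.4048 = 3.659 mol/L.
S̃_{D/U} = C_D/C_U = 3.659/0.4048 = 9.04.

9.04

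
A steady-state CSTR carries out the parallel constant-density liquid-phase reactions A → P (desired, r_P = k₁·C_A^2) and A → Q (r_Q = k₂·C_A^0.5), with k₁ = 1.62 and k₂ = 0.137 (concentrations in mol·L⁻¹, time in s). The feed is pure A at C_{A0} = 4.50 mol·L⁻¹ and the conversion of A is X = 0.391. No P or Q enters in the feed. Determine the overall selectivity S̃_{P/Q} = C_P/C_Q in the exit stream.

Exit C_A = C_{A0}(1−X) = 4.50×0.609 = 2.740 mol·L⁻¹.
In a CSTR the entire volume is at exit conditions, so r_P = 1.62×2.740^2 = 12.17 and r_Q = 0.137×2.740^0.5 = 0.2268.
Overall selectivity = C_P/C_Q = r_Pτ/(r_Qτ) = r_P/r_Q = 53.6.

53.6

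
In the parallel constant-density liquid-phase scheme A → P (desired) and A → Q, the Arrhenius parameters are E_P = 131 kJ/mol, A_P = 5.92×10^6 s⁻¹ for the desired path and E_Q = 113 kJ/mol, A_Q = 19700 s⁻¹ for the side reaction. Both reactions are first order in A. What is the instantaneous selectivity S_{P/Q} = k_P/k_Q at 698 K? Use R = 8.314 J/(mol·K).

Since both paths have the same order in A, the concentration cancels and S_{P/Q} = k_P/k_Q = (A_P/A_Q)·exp[(E_Q−E_P)/(RT)].
(E_Q−E_P)/(RT) = (113−131)×10³/(8.314×698) = -18000/5803 = -3.102.
k_P/k_Q = (5.92×10^6/19700)·exp(-3.102) = 300.5 × 0.04497 = 13.5.

13.5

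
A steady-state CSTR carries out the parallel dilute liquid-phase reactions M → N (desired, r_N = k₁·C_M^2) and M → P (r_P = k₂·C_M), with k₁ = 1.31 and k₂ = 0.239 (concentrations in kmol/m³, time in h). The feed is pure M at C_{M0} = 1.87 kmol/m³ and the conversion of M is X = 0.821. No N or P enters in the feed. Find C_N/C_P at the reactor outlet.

1.83

Exit C_M = C_{M0}(1−X) = 1.87×0.179 = 0.3347 kmol/m³.
In a CSTR the entire volume is at exit conditions, so r_N = 1.31×0.3347^2 = 0.1468 and r_P = 0.239×0.3347 = 0.08000.
Overall selectivity = C_N/C_P = r_Nτ/(r_Pτ) = r_N/r_P = 1.83.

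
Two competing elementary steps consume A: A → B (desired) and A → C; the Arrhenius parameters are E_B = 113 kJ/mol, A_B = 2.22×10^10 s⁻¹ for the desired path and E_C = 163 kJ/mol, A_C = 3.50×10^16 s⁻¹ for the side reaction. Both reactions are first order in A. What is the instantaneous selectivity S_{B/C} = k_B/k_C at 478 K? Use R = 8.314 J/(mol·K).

0.185

With equal orders, S_{B/C} = k_B/k_C = (A_B/A_C)·exp[(E_C−E_B)/(RT)].
(E_C−E_B)/(RT) = (163−113)×10³/(8.314×478) = 50000/3974 = 12.58.
k_B/k_C = (2.22×10^10/3.50×10^16)·exp(12.58) = 6.343×10^-7 × 2.911×10^5 = 0.185.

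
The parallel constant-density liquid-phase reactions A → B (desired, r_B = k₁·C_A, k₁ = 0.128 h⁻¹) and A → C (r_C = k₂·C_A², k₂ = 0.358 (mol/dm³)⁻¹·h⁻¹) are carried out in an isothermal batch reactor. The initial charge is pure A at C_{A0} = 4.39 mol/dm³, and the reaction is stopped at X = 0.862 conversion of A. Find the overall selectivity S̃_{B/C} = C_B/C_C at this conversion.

0.177

C_A = C_{A0}(1−X) = 0.6058 mol/dm³.
Along a PFR/batch, dC_B/dC_A = −r_B/(r_B+r_C) = −k₁/(k₁+k₂·C_A).
Integrating from C_{A0} to C_A: C_B = (0.128/0.358)·ln[(0.128+0.358·4.39)/(0.128+0.358·0.606)] = 0.3575·ln(1.700/0.3449) = 0.5703 mol/dm³.
C_C = (C_{A0}−C_A)−C_B = 3.214 mol/dm³; S̃_{B/C} = 0.5703/3.214 = 0.177.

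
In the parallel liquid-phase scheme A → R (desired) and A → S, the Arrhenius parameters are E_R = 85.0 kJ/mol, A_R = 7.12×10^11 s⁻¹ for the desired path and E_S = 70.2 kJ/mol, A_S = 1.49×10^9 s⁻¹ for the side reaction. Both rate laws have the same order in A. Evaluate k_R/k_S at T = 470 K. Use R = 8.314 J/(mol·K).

10.8

Since both paths have the same order in A, the concentration cancels and S_{R/S} = k_R/k_S = (A_R/A_S)·exp[(E_S−E_R)/(RT)].
(E_S−E_R)/(RT) = (70.2−85.0)×10³/(8.314×470) = -14800/3908 = -3.788.
k_R/k_S = (7.12×10^11/1.49×10^9)·exp(-3.788) = 477.9 × 0.02265 = 10.8.
Since E_R > E_S, raising the temperature improves selectivity toward R.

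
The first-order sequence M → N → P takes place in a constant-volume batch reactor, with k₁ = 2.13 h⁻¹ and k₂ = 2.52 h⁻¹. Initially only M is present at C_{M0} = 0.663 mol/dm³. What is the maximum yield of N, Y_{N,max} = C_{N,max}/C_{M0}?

For a first-order series the maximum intermediate yield is C_{N,max}/C_{M0} = (k₁/k₂)^[k₂/(k₂−k₁)].
= (2.13/2.52)^(2.52/(2.52−2.13)) = (0.8452)^(6.462) = 0.3374.

0.337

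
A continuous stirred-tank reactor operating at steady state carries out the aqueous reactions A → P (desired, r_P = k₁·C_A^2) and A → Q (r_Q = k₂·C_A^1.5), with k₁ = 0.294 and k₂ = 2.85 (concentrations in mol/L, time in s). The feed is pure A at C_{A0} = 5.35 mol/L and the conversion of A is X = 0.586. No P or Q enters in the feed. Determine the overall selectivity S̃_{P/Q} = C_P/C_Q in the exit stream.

0.154

Exit C_A = C_{A0}(1−X) = 5.35×0.414 = 2.215 mol/L.
A CSTR operates uniformly at the exit composition, giving r_P = 1.442 and r_Q = 9.395 (each k·C_A^n at C_A = 2.215).
Overall selectivity = C_P/C_Q = r_Pτ/(r_Qτ) = r_P/r_Q = 0.154.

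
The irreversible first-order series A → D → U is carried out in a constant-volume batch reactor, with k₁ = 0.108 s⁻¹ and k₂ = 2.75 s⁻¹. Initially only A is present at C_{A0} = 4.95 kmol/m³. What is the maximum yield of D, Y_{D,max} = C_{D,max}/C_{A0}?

0.0344

At the optimum, C_{D,max}/C_{A0} = (k₁/k₂)^[k₂/(k₂−k₁)].
= (0.108/2.75)^(2.75/(2.75−0.108)) = (0.03927)^(1.041) = 0.03440.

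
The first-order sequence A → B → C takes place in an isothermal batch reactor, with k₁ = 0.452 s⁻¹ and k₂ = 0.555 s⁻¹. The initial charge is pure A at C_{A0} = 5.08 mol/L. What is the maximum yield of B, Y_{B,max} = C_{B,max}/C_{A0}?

For a first-order series the maximum intermediate yield is C_{B,max}/C_{A0} = (k₁/k₂)^[k₂/(k₂−k₁)].
= (0.452/0.555)^(0.555/(0.555−0.452)) = (0.8144)^(5.388) = 0.3308.

0.331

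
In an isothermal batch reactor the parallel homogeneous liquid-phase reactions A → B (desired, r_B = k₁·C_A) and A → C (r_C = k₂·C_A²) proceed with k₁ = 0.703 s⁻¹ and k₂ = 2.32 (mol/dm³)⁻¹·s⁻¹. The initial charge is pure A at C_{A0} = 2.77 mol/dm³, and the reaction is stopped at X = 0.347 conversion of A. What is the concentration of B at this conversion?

0.114 mol/dm³

C_A = C_{A0}(1−X) = 1.809 mol/dm³.
Along a PFR/batch, dC_B/dC_A = −r_B/(r_B+r_C) = −k₁/(k₁+k₂·C_A).
Integrating from C_{A0} to C_A: C_B = (0.703/2.32)·ln[(0.703+2.32·2.77)/(0.703+2.32·1.81)] = 0.3030·ln(7.129/4.899) = 0.1137 mol/dm³.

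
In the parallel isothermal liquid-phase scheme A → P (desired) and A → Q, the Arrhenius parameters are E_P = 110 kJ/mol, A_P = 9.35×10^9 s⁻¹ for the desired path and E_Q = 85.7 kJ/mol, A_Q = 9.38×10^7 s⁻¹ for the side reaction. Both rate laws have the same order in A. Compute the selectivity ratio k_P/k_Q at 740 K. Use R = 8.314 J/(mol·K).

Since both paths have the same order in A, the concentration cancels and S_{P/Q} = k_P/k_Q = (A_P/A_Q)·exp[(E_Q−E_P)/(RT)].
(E_Q−E_P)/(RT) = (85.7−110)×10³/(8.314×740) = -24300/6152 = -3.950.
k_P/k_Q = (9.35×10^9/9.38×10^7)·exp(-3.950) = 99.68 × 0.01926 = 1.92.

1.92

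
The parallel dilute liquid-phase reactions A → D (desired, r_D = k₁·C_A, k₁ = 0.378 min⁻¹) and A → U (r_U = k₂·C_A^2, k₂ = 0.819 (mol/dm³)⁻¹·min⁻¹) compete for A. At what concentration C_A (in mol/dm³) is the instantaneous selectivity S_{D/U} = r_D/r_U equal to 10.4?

S_{D/U} = (k₁/k₂)·C_A⁻¹ ⇒ C_A = (S·k₂/k₁)^(-1).
= (10.4×0.819/0.378)^(-1) = (22.53)^(-1) = 0.0444 mol/dm³.

0.0444 mol/dm³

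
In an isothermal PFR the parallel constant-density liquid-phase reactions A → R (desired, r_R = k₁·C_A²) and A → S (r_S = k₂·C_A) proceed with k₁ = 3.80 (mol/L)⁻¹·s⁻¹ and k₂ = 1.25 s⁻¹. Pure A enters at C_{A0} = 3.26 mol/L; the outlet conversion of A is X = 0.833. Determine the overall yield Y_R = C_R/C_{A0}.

0.690

C_A = C_{A0}(1−X) = 0.5444 mol/L.
Along a PFR/batch, dC_S/dC_A = −r_S/(r_R+r_S) = −k₂/(k₂+k₁·C_A).
Integrating from C_{A0} to C_A: C_S = (1.25/3.80)·ln[(1.25+3.80·3.26)/(1.25+3.80·0.544)] = 0.3289·ln(13.64/3.319) = 0.4649 mol/L.
Then C_R = (C_{A0}−C_A) − C_S = 2.716 − 0.4649 = 2.251 mol/L.
Y_R = C_R/C_{A0} = 2.251/3.26 = 0.690.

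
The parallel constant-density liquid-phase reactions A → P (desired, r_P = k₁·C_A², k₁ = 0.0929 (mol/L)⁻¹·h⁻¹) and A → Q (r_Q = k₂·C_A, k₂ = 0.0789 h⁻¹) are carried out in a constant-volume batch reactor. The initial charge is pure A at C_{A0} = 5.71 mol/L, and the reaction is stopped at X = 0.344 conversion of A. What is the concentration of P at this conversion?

C_A = C_{A0}(1−X) = 3.746 mol/L.
Along a PFR/batch, dC_Q/dC_A = −r_Q/(r_P+r_Q) = −k₂/(k₂+k₁·C_A).
Integrating from C_{A0} to C_A: C_Q = (0.0789/0.0929)·ln[(0.0789+0.0929·5.71)/(0.0789+0.0929·3.75)] = 0.8493·ln(0.6094/0.4269) = 0.3023 mol/L.
Then C_P = (C_{A0}−C_A) − C_Q = 1.964 − 0.3023 = 1.662 mol/L.

1.66 mol/L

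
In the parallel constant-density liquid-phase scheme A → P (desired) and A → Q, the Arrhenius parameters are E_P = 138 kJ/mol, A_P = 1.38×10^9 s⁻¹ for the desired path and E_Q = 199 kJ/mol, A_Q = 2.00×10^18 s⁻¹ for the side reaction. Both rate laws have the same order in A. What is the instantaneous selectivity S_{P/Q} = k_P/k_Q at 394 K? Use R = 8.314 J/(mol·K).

Since both paths have the same order in A, the concentration cancels and S_{P/Q} = k_P/k_Q = (A_P/A_Q)·exp[(E_Q−E_P)/(RT)].
(E_Q−E_P)/(RT) = (199−138)×10³/(8.314×394) = 61000/3276 = 18.62.
k_P/k_Q = (1.38×10^9/2.00×10^18)·exp(18.62) = 6.900×10^-10 × 1.223×10^8 = 0.0844.
Since E_P < E_Q, lowering the temperature improves selectivity toward P.

0.0844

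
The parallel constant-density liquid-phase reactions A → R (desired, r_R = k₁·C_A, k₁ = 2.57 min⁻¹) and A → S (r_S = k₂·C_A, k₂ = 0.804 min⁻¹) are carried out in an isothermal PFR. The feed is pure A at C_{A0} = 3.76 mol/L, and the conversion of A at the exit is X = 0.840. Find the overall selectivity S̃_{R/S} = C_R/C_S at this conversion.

C_A = C_{A0}(1−X) = 0.6016 mol/L.
Both paths are first order in A, so the instantaneous fraction to R is constant: dC_R/d(−C_A) = k₁/(k₁+k₂) = 0.7617.
C_R = 0.7617·(C_{A0}−C_A) = 0.7617×3.158 = 2.41 mol/L.
C_S = (C_{A0}−C_A)−C_R = 0.7526 mol/L; S̃_{R/S} = 2.406/0.7526 = 3.20.

3.20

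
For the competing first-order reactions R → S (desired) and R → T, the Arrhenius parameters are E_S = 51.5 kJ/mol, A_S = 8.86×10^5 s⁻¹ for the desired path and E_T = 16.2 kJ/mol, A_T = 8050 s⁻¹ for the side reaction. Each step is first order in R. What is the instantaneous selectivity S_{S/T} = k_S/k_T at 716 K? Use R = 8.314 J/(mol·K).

k_S/k_T = (A_S/A_T)·exp[−(E_S−E_T)/(RT)] = (A_S/A_T)·exp[(E_T−E_S)/(RT)].
(E_T−E_S)/(RT) = (16.2−51.5)×10³/(8.314×716) = -35300/5953 = -5.930.
k_S/k_T = (8.86×10^5/8050)·exp(-5.930) = 110.1 × 0.002659 = 0.293.

0.293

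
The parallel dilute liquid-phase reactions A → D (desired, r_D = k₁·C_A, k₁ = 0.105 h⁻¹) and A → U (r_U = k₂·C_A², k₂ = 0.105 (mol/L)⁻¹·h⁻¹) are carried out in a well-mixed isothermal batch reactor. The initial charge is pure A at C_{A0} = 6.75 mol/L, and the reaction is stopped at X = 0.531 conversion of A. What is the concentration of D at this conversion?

C_A = C_{A0}(1−X) = 3.166 mol/L.
Along a PFR/batch, dC_D/dC_A = −r_D/(r_D+r_U) = −k₁/(k₁+k₂·C_A).
Integrating from C_{A0} to C_A: C_D = (0.105/0.105)·ln[(0.105+0.105·6.75)/(0.105+0.105·3.17)] = 1.000·ln(0.8137/0.4374) = 0.6208 mol/L.

0.621 mol/L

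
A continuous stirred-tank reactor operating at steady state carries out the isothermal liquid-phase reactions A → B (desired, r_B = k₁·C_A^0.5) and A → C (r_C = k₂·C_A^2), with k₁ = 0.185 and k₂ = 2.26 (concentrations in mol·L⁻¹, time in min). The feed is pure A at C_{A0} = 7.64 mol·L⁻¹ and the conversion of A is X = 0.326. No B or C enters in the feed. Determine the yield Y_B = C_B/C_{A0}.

0.00227

Exit C_A = C_{A0}(1−X) = 7.64×0.674 = 5.149 mol·L⁻¹.
In a CSTR the entire volume is at exit conditions, so r_B = 0.185×5.149^0.5 = 0.4198 and r_C = 2.26×5.149^2 = 59.93.
Fraction of consumed A going to B: r_B/(r_B+r_C) = 0.006957.
C_B = 0.006957·C_{A0}·X = 0.006957×7.64×0.326 = 0.0173 mol·L⁻¹; Y_B = C_B/C_{A0} = 0.00227.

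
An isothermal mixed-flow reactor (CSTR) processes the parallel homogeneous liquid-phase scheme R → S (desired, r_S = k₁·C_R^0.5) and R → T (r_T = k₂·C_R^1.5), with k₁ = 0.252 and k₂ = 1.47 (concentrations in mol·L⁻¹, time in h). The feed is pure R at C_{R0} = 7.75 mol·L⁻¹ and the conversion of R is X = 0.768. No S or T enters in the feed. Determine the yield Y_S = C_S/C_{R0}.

Exit C_R = C_{R0}(1−X) = 7.75×0.232 = 1.798 mol·L⁻¹.
Rates in a CSTR are evaluated at the outlet concentration: r_S = 0.252×1.798^0.5 = 0.3379, r_T = 1.47×1.798^1.5 = 3.544.
Fraction of consumed R going to S: r_S/(r_S+r_T) = 0.08704.
C_S = 0.08704·C_{R0}·X = 0.08704×7.75×0.768 = 0.518 mol·L⁻¹; Y_S = C_S/C_{R0} = 0.0669.

0.0669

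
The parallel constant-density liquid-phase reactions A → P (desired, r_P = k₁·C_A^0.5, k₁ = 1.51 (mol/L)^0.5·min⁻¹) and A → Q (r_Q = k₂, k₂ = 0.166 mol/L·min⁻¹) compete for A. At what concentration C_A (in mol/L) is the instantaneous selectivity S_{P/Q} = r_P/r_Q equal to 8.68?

0.911 mol/L

S_{P/Q} = (k₁/k₂)·C_A^0.5 ⇒ C_A = (S·k₂/k₁)^(2).
= (8.68×0.166/1.51)^(2) = (0.9542)^(2) = 0.911 mol/L.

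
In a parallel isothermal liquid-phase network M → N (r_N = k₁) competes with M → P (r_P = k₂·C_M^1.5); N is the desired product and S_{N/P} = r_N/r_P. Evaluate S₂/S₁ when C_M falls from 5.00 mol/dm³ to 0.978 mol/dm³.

11.6

S_{N/P} = (k₁/k₂)·C_M^-1.5, so S₂/S₁ = (C_{M,2}/C_{M,1})^-1.5.
= (0.978/5.00)^(-1.5) = (0.1956)^(-1.5) = 11.6.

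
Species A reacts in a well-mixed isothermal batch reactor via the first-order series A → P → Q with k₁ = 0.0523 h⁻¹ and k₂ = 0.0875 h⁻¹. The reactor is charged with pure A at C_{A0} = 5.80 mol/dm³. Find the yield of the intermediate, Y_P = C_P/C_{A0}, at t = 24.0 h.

The intermediate concentration in a first-order A→B→C sequence is C_P = k₁C_{A0}(e^(−k₁t) − e^(−k₂t))/(k₂−k₁).
e^(−k₁t) = e^(−0.0523×24.0) = e^(−1.255) = 0.2850; e^(−k₂t) = e^(−2.100) = 0.1225.
C_P = 0.0523×5.80/(0.0875−0.0523) × (0.2850−0.1225) = 8.618×0.1626 = 1.401 mol/dm³.
Y_P = C_P/C_{A0} = 1.401/5.80 = 0.242.

0.242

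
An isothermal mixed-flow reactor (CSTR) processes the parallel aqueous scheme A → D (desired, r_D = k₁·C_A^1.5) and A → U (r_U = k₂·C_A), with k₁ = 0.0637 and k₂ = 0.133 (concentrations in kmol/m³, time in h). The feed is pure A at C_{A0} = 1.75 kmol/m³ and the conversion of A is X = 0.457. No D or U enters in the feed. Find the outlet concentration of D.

0.255 kmol/m³

Exit C_A = C_{A0}(1−X) = 1.75×0.543 = 0.9502 kmol/m³.
A CSTR operates uniformly at the exit composition, giving r_D = 0.05901 and r_U = 0.1264 (each k·C_A^n at C_A = 0.9502).
Fraction of consumed A going to D: r_D/(r_D+r_U) = 0.3183.
C_D = 0.3183·C_{A0}·X = 0.3183×1.75×0.457 = 0.255 kmol/m³.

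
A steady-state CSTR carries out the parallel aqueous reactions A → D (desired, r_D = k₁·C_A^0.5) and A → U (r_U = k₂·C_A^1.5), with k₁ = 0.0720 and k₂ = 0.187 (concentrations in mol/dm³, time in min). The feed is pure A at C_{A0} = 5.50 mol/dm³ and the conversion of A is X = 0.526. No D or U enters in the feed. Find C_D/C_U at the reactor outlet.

Exit C_A = C_{A0}(1−X) = 5.50×0.474 = 2.607 mol/dm³.
A CSTR operates uniformly at the exit composition, giving r_D = 0.1163 and r_U = 0.7871 (each k·C_A^n at C_A = 2.607).
Overall selectivity = C_D/C_U = r_Dτ/(r_Uτ) = r_D/r_U = 0.148.

0.148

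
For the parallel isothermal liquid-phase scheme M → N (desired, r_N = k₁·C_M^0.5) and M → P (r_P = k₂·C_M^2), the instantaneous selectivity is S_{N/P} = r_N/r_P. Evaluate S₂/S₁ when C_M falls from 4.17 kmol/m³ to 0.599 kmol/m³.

18.4

S_{N/P} = (k₁/k₂)·C_M^-1.5, so S₂/S₁ = (C_{M,2}/C_{M,1})^-1.5.
= (0.599/4.17)^(-1.5) = (0.1436)^(-1.5) = 18.4.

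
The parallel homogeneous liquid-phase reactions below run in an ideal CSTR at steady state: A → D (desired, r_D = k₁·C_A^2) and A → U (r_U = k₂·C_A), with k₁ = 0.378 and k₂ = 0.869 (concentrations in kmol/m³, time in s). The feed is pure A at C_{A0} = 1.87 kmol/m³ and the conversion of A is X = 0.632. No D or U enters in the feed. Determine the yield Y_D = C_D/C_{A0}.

Exit C_A = C_{A0}(1−X) = 1.87×0.368 = 0.6882 kmol/m³.
In a CSTR the entire volume is at exit conditions, so r_D = 0.378×0.6882^2 = 0.1790 and r_U = 0.869×0.6882 = 0.5980.
Fraction of consumed A going to D: r_D/(r_D+r_U) = 0.2304.
C_D = 0.2304·C_{A0}·X = 0.2304×1.87×0.632 = 0.272 kmol/m³; Y_D = C_D/C_{A0} = 0.146.

0.146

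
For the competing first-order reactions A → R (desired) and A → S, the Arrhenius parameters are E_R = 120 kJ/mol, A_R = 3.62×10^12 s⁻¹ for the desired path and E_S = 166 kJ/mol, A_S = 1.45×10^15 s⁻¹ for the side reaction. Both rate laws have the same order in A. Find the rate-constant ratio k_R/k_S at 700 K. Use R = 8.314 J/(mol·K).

6.76

With equal orders, S_{R/S} = k_R/k_S = (A_R/A_S)·exp[(E_S−E_R)/(RT)].
(E_S−E_R)/(RT) = (166−120)×10³/(8.314×700) = 46000/5820 = 7.904.
k_R/k_S = (3.62×10^12/1.45×10^15)·exp(7.904) = 0.002497 × 2708 = 6.76.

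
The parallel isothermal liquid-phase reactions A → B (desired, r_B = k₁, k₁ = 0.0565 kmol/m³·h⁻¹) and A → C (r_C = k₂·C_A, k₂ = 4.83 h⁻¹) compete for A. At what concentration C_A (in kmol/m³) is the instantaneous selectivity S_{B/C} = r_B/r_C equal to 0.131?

0.0893 kmol/m³

S_{B/C} = (k₁/k₂)·C_A⁻¹ ⇒ C_A = (S·k₂/k₁)^(-1).
= (0.131×4.83/0.0565)^(-1) = (11.20)^(-1) = 0.0893 kmol/m³.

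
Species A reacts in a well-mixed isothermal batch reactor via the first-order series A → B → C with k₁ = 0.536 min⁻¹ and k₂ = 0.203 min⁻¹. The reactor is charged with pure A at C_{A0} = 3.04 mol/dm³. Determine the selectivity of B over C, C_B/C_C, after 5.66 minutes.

0.833

For first-order series with pure A initially, C_B(t) = k₁C_{A0}/(k₂−k₁)·(e^(−k₁t) − e^(−k₂t)).
e^(−k₁t) = e^(−0.536×5.66) = e^(−3.034) = 0.04813; e^(−k₂t) = e^(−1.149) = 0.3170.
C_B = 0.536×3.04/(0.203−0.536) × (0.04813−0.3170) = (-4.893)×(-0.2688) = 1.315 mol/dm³.
C_A = C_{A0}e^(−k₁t) = 0.1463 mol/dm³, so C_C = C_{A0}−C_A−C_B = 1.578 mol/dm³; C_B/C_C = 0.833.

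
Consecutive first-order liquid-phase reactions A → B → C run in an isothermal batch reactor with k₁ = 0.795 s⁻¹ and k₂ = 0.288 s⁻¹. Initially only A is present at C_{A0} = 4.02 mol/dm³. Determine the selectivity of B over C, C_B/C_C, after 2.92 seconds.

For first-order series with pure A initially, C_B(t) = k₁C_{A0}/(k₂−k₁)·(e^(−k₁t) − e^(−k₂t)).
e^(−k₁t) = e^(−0.795×2.92) = e^(−2.321) = 0.09814; e^(−k₂t) = e^(−0.8410) = 0.4313.
C_B = 0.795×4.02/(0.288−0.795) × (0.09814−0.4313) = (-6.304)×(-0.3332) = 2.100 mol/dm³.
C_A = C_{A0}e^(−k₁t) = 0.3945 mol/dm³, so C_C = C_{A0}−C_A−C_B = 1.525 mol/dm³; C_B/C_C = 1.38.

1.38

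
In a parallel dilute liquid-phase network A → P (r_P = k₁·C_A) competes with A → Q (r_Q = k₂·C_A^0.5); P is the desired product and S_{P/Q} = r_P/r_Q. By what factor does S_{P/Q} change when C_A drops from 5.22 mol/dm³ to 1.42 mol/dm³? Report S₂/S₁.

S_{P/Q} = (k₁/k₂)·C_A^0.5, so S₂/S₁ = (C_{A,2}/C_{A,1})^0.5.
= (1.42/5.22)^0.5 = (0.2720)^0.5 = 0.522.
Selectivity toward P falls as C_A falls — high-concentration operation is favoured.

0.522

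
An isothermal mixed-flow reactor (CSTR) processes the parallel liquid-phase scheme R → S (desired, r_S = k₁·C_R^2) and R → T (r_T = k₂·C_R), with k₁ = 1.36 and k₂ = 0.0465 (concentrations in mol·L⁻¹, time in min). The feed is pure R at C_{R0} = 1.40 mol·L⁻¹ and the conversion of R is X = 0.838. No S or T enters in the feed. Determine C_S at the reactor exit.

Exit C_R = C_{R0}(1−X) = 1.40×0.162 = 0.2268 mol·L⁻¹.
A CSTR operates uniformly at the exit composition, giving r_S = 0.06996 and r_T = 0.01055 (each k·C_R^n at C_R = 0.2268).
Fraction of consumed R going to S: r_S/(r_S+r_T) = 0.8690.
C_S = 0.8690·C_{R0}·X = 0.8690×1.40×0.838 = 1.02 mol·L⁻¹.

1.02 mol·L⁻¹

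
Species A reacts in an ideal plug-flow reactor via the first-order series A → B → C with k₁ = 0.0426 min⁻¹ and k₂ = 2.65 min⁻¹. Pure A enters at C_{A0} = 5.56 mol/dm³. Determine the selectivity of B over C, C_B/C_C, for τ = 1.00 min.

0.533

Solving the coupled first-order balances gives C_B(τ) = [k₁/(k₂−k₁)]·C_{A0}·(e^(−k₁τ) − e^(−k₂τ)).
e^(−k₁τ) = e^(−0.0426×1.00) = e^(−0.04260) = 0.9583; e^(−k₂τ) = e^(−2.650) = 0.07065.
C_B = 0.0426×5.56/(2.65−0.0426) × (0.9583−0.07065) = 0.09084×0.8876 = 0.08063 mol/dm³.
C_A = C_{A0}e^(−k₁τ) = 5.328 mol/dm³, so C_C = C_{A0}−C_A−C_B = 0.1512 mol/dm³; C_B/C_C = 0.533.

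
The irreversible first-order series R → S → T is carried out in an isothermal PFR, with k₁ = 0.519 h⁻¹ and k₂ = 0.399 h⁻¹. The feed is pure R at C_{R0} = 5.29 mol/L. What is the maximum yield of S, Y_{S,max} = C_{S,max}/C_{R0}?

For a first-order series the maximum intermediate yield is C_{S,max}/C_{R0} = (k₁/k₂)^[k₂/(k₂−k₁)].
= (0.519/0.399)^(0.399/(0.399−0.519)) = (1.301)^(-3.325) = 0.4172.

0.417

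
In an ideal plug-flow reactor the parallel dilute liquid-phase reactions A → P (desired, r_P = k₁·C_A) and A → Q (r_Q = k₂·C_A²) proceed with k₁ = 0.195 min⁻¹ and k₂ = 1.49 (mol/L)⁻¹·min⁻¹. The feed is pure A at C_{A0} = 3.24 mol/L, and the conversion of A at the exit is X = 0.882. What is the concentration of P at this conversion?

C_A = C_{A0}(1−X) = 0.3823 mol/L.
Along a PFR/batch, dC_P/dC_A = −r_P/(r_P+r_Q) = −k₁/(k₁+k₂·C_A).
Integrating from C_{A0} to C_A: C_P = (0.195/1.49)·ln[(0.195+1.49·3.24)/(0.195+1.49·0.382)] = 0.1309·ln(5.023/0.7647) = 0.2463 mol/L.

0.246 mol/L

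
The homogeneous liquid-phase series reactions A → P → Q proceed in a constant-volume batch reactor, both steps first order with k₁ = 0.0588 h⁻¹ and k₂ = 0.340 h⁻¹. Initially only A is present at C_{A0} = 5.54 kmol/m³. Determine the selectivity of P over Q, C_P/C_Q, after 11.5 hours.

0.262

Solving the coupled first-order balances gives C_P(t) = [k₁/(k₂−k₁)]·C_{A0}·(e^(−k₁t) − e^(−k₂t)).
e^(−k₁t) = e^(−0.0588×11.5) = e^(−0.6762) = 0.5085; e^(−k₂t) = e^(−3.910) = 0.02004.
C_P = 0.0588×5.54/(0.340−0.0588) × (0.5085−0.02004) = 1.158×0.4885 = 0.5659 kmol/m³.
C_A = C_{A0}e^(−k₁t) = 2.817 kmol/m³, so C_Q = C_{A0}−C_A−C_P = 2.157 kmol/m³; C_P/C_Q = 0.262.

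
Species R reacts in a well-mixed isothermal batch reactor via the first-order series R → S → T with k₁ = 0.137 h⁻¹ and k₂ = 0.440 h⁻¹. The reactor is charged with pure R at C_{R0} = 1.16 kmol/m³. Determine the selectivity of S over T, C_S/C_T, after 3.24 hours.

1.02

Solving the coupled first-order balances gives C_S(t) = [k₁/(k₂−k₁)]·C_{R0}·(e^(−k₁t) − e^(−k₂t)).
e^(−k₁t) = e^(−0.137×3.24) = e^(−0.4439) = 0.6415; e^(−k₂t) = e^(−1.426) = 0.2404.
C_S = 0.137×1.16/(0.440−0.137) × (0.6415−0.2404) = 0.5245×0.4012 = 0.2104 kmol/m³.
C_R = C_{R0}e^(−k₁t) = 0.7442 kmol/m³, so C_T = C_{R0}−C_R−C_S = 0.2054 kmol/m³; C_S/C_T = 1.02.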